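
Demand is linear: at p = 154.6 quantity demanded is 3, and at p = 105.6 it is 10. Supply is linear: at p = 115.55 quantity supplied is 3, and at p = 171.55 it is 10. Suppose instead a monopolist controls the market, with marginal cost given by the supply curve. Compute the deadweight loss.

Demand slope = (105.6 − 154.6)/(10 − 3) = −7, so p = 175.6 − 7q.
Supply slope = (171.55 − 115.55)/(10 − 3) = 8, so p = 91.55 + 8q.
Competitive equilibrium: 175.6 − 7q = 91.55 + 8q → q* = 5.6033, p* = 136.3767.
Marginal revenue: MR = 175.6 − 14q. Set MR = MC: 175.6 − 14q = 91.55 + 8q → q_m = 3.8205.
Price p_m = 175.6 − 7·3.8205 = 148.8565; MC(q_m) = 91.55 + 8·3.8205 = 122.114.
Competitive q* = 5.6033, so Δq = 1.7828; wedge = 148.8565 − 122.114 = 26.7425.
The triangle = ½ × 1.7828 × 26.7425 = 23.84.

23.84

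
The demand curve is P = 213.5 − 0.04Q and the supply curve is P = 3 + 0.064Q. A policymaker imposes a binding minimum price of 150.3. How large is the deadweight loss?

Competitive equilibrium: 213.5 − 0.04Q = 3 + 0.064Q → Q* = 2024.0385, P* = 132.5385.
At the floor P = 150.3, quantity demanded = (213.5 − 150.3)/0.04 = 1580.
Sellers' marginal cost at Q' = 1580: 3 + 0.064·1580 = 104.12.
ΔQ = 2024.0385 − 1580 = 444.0385; wedge = 150.3 − 104.12 = 46.18.
The triangle = ½ × 444.0385 × 46.18 = 10252.85.

10252.85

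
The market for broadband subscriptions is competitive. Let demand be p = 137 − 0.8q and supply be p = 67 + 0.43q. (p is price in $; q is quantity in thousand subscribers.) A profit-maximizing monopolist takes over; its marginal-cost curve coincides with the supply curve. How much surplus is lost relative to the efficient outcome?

$309.35 thousand

Competitive equilibrium: 137 − 0.8q = 67 + 0.43q → q* = 56.9106, p* = 91.4715.
Marginal revenue: MR = 137 − 1.6q. Set MR = MC: 137 − 1.6q = 67 + 0.43q → q_m = 34.4828.
Price p_m = 137 − 0.8·34.4828 = 109.4138; MC(q_m) = 67 + 0.43·34.4828 = 81.8276.
Competitive q* = 56.9106, so Δq = 22.4278; wedge = 109.4138 − 81.8276 = 27.5862.
DWL = ½ × 22.4278 × 27.5862 = $309.35 thousand.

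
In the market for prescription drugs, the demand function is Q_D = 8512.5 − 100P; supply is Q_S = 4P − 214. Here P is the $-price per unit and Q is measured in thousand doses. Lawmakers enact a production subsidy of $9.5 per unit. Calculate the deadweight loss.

In inverse form: demand P = 85.125 − 0.01Q, supply P = 53.5 + 0.25Q.
Competitive equilibrium: 85.125 − 0.01Q = 53.5 + 0.25Q → Q* = 121.6346, P* = 83.9087.
The subsidy lowers effective supply by 9.5: P = 44 + 0.25Q.
New quantity: 85.125 − 0.01Q = 44 + 0.25Q → Q' = 158.1731.
Overproduction ΔQ = 158.1731 − 121.6346 = 36.5385; wedge = subsidy = 9.5.
The triangle = ½ × 36.5385 × 9.5 = $173.56 thousand.

$173.56 thousand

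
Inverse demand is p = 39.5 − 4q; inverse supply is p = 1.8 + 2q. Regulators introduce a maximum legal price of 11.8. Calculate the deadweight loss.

Competitive equilibrium: 39.5 − 4q = 1.8 + 2q → q* = 6.2833, p* = 14.3667.
At the ceiling p = 11.8, quantity supplied = (11.8 − 1.8)/2 = 5.
Willingness to pay at q' = 5: 39.5 − 4·5 = 19.5.
Δq = 6.2833 − 5 = 1.2833; wedge = 19.5 − 11.8 = 7.7.
DWL = ½ × 1.2833 × 7.7 = 4.94.

4.94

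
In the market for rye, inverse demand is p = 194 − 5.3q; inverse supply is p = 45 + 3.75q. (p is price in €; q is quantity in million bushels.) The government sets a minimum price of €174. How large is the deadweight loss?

Competitive equilibrium: 194 − 5.3q = 45 + 3.75q → q* = 16.4641, p* = 106.7403.
At the floor p = 174, quantity demanded = (194 − 174)/5.3 = 3.7736.
Sellers' marginal cost at q' = 3.7736: 45 + 3.75·3.7736 = 59.151.
Δq = 16.4641 − 3.7736 = 12.6905; wedge = 174 − 59.151 = 114.849.
Deadweight loss = ½ × 12.6905 × 114.849 = €728.75 million.

€728.75 million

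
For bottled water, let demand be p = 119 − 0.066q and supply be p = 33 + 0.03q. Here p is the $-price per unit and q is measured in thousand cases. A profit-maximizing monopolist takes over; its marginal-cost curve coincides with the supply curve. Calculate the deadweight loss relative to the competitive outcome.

$6393.72 thousand

Competitive equilibrium: 119 − 0.066q = 33 + 0.03q → q* = 895.83333, p* = 59.875.
Marginal revenue: MR = 119 − 0.132q. Set MR = MC: 119 − 0.132q = 33 + 0.03q → q_m = 530.8642.
Price p_m = 119 − 0.066·530.8642 = 83.96296; MC(q_m) = 33 + 0.03·530.8642 = 48.92593.
Competitive q* = 895.83333, so Δq = 364.96913; wedge = 83.96296 − 48.92593 = 35.03703.
The triangle = ½ × 364.96913 × 35.03703 = $6393.72 thousand.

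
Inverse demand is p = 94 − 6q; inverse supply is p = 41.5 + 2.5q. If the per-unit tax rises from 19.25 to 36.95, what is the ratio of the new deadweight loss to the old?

Competitive equilibrium: 94 − 6q = 41.5 + 2.5q → q* = 6.1765, p* = 56.9412.
For a per-unit tax t: Δq = t/8.5, so DWL = ½·t·(t/8.5) = t²/17.
At t = 19.25: DWL = 21.798. At t = 36.95: DWL = 80.312.
Ratio = (36.95/19.25)² = 3.684.

3.684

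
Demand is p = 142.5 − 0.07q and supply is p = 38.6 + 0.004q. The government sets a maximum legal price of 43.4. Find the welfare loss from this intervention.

1540.61

Competitive equilibrium: 142.5 − 0.07q = 38.6 + 0.004q → q* = 1404.0541, p* = 44.2162.
At the ceiling p = 43.4, quantity supplied = (43.4 − 38.6)/0.004 = 1200.
Willingness to pay at q' = 1200: 142.5 − 0.07·1200 = 58.5.
Δq = 1404.0541 − 1200 = 204.0541; wedge = 58.5 − 43.4 = 15.1.
DWL = ½ × 204.0541 × 15.1 = 1540.61.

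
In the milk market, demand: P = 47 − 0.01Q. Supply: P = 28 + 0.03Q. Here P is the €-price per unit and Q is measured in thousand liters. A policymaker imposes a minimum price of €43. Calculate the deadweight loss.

Competitive equilibrium: 47 − 0.01Q = 28 + 0.03Q → Q* = 475, P* = 42.25.
At the floor P = 43, quantity demanded = (47 − 43)/0.01 = 400.
Sellers' marginal cost at Q' = 400: 28 + 0.03·400 = 40.
ΔQ = 475 − 400 = 75; wedge = 43 − 40 = 3.
Deadweight loss = ½ × 75 × 3 = €112.50 thousand.

€112.50 thousand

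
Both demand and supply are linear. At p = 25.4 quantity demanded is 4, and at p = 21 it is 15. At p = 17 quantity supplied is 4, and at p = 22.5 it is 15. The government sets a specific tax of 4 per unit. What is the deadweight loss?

Demand slope = (21 − 25.4)/(15 − 4) = −0.4, so p = 27 − 0.4q.
Supply slope = (22.5 − 17)/(15 − 4) = 0.5, so p = 15 + 0.5q.
Competitive equilibrium: 27 − 0.4q = 15 + 0.5q → q* = 13.3333, p* = 21.6667.
With the tax, the buyer price exceeds the seller price by 4: (27 − 0.4q) − (15 + 0.5q) = 4 → q' = 8.8889.
Δq = 13.3333 − 8.8889 = 4.4444; the wedge equals the tax, 4.
Deadweight loss = ½ × 4.4444 × 4 = 8.89.

8.89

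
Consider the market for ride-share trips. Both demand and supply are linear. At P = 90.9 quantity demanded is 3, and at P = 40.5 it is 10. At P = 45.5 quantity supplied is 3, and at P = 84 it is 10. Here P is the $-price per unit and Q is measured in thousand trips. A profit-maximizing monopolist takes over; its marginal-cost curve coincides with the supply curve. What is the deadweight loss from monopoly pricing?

$35.93 thousand

Demand slope = (40.5 − 90.9)/(10 − 3) = −7.2, so P = 112.5 − 7.2Q.
Supply slope = (84 − 45.5)/(10 − 3) = 5.5, so P = 29 + 5.5Q.
Competitive equilibrium: 112.5 − 7.2Q = 29 + 5.5Q → Q* = 6.5748, P* = 65.1614.
Marginal revenue: MR = 112.5 − 14.4Q. Set MR = MC: 112.5 − 14.4Q = 29 + 5.5Q → Q_m = 4.196.
Price P_m = 112.5 − 7.2·4.196 = 82.2888; MC(Q_m) = 29 + 5.5·4.196 = 52.078.
Competitive Q* = 6.5748, so ΔQ = 2.3788; wedge = 82.2888 − 52.078 = 30.2108.
Deadweight loss = ½ × 2.3788 × 30.2108 = $35.93 thousand.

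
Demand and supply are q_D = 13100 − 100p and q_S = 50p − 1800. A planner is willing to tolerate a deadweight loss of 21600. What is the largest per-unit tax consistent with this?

In inverse form: demand p = 131 − 0.01q, supply p = 36 + 0.02q.
Competitive equilibrium: 131 − 0.01q = 36 + 0.02q → q* = 3166.6667, p* = 99.3333.
A tax t gives Δq = t/0.03 and wedge t, so DWL = t²/0.06.
t²/0.06 = 21600 → t² = 1296 → t = 36.

36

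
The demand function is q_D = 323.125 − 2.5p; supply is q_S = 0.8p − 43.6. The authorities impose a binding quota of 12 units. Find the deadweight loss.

915

In inverse form: demand p = 129.25 − 0.4q, supply p = 54.5 + 1.25q.
Competitive equilibrium: 129.25 − 0.4q = 54.5 + 1.25q → q* = 45.303, p* = 111.1288.
At q = 12: demand price = 129.25 − 0.4·12 = 124.45; supply price = 54.5 + 1.25·12 = 69.5.
Δq = 45.303 − 12 = 33.303; wedge = 124.45 − 69.5 = 54.95.
DWL = ½ × 33.303 × 54.95 = 915.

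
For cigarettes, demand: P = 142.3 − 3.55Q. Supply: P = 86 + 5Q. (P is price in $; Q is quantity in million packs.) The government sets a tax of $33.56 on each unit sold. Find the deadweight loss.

$65.86 million

Competitive equilibrium: 142.3 − 3.55Q = 86 + 5Q → Q* = 6.5848, P* = 118.924.
With the tax, the buyer price exceeds the seller price by 33.56: (142.3 − 3.55Q) − (86 + 5Q) = 33.56 → Q' = 2.6596.
ΔQ = 6.5848 − 2.6596 = 3.9252; the wedge equals the tax, 33.56.
DWL = ½ × 3.9252 × 33.56 = $65.86 million.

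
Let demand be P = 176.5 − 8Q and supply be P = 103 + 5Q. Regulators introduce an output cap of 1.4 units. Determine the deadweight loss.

117.62

Competitive equilibrium: 176.5 − 8Q = 103 + 5Q → Q* = 5.6538, P* = 131.2692.
At Q = 1.4: demand price = 176.5 − 8·1.4 = 165.3; supply price = 103 + 5·1.4 = 110.
ΔQ = 5.6538 − 1.4 = 4.2538; wedge = 165.3 − 110 = 55.3.
DWL = ½ × 4.2538 × 55.3 = 117.62.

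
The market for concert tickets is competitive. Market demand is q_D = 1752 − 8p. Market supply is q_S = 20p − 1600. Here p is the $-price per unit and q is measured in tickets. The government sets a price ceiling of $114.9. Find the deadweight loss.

$811.21

In inverse form: demand p = 219 − 0.125q, supply p = 80 + 0.05q.
Competitive equilibrium: 219 − 0.125q = 80 + 0.05q → q* = 794.2857, p* = 119.7143.
At the ceiling p = 114.9, quantity supplied = (114.9 − 80)/0.05 = 698.
Willingness to pay at q' = 698: 219 − 0.125·698 = 131.75.
Δq = 794.2857 − 698 = 96.2857; wedge = 131.75 − 114.9 = 16.85.
DWL = ½ × 96.2857 × 16.85 = $811.21.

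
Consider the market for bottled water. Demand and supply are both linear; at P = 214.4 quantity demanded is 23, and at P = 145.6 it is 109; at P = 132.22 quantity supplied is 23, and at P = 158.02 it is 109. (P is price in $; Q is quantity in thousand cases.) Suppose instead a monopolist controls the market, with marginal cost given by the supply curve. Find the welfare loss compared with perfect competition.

$930.91 thousand

Demand slope = (145.6 − 214.4)/(109 − 23) = −0.8, so P = 232.8 − 0.8Q.
Supply slope = (158.02 − 132.22)/(109 − 23) = 0.3, so P = 125.32 + 0.3Q.
Competitive equilibrium: 232.8 − 0.8Q = 125.32 + 0.3Q → Q* = 97.7091, P* = 154.6327.
Marginal revenue: MR = 232.8 − 1.6Q. Set MR = MC: 232.8 − 1.6Q = 125.32 + 0.3Q → Q_m = 56.5684.
Price P_m = 232.8 − 0.8·56.5684 = 187.5453; MC(Q_m) = 125.32 + 0.3·56.5684 = 142.2905.
Competitive Q* = 97.7091, so ΔQ = 41.1407; wedge = 187.5453 − 142.2905 = 45.2548.
DWL = ½ × 41.1407 × 45.2548 = $930.91 thousand.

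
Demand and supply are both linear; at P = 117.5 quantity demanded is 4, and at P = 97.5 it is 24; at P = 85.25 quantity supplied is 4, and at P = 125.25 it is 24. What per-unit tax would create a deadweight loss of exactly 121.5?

Demand slope = (97.5 − 117.5)/(24 − 4) = −1, so P = 121.5 − Q.
Supply slope = (125.25 − 85.25)/(24 − 4) = 2, so P = 77.25 + 2Q.
Competitive equilibrium: 121.5 − Q = 77.25 + 2Q → Q* = 14.75, P* = 106.75.
A tax t gives ΔQ = t/3 and wedge t, so DWL = t²/6.
t²/6 = 121.5 → t² = 729 → t = 27.

27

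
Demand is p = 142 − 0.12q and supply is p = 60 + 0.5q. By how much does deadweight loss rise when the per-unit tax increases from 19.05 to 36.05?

Competitive equilibrium: 142 − 0.12q = 60 + 0.5q → q* = 132.2581, p* = 126.129.
For a per-unit tax t: Δq = t/0.62, so DWL = ½·t·(t/0.62) = t²/1.24.
At t = 19.05: DWL = 292.663. At t = 36.05: DWL = 1048.067.
Increase = 1048.067 − 292.663 = 755.40.

755.40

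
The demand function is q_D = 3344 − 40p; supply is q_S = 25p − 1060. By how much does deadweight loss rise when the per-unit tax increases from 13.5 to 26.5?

In inverse form: demand p = 83.6 − 0.025q, supply p = 42.4 + 0.04q.
Competitive equilibrium: 83.6 − 0.025q = 42.4 + 0.04q → q* = 633.8462, p* = 67.7538.
For a per-unit tax t: Δq = t/0.065, so DWL = ½·t·(t/0.065) = t²/0.13.
At t = 13.5: DWL = 1401.923. At t = 26.5: DWL = 5401.923.
Increase = 5401.923 − 1401.923 = 4000.

4000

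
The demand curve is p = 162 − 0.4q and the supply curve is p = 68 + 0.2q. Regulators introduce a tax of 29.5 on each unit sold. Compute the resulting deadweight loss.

725.21

Competitive equilibrium: 162 − 0.4q = 68 + 0.2q → q* = 156.6667, p* = 99.3333.
With the tax, the buyer price exceeds the seller price by 29.5: (162 − 0.4q) − (68 + 0.2q) = 29.5 → q' = 107.5.
Δq = 156.6667 − 107.5 = 49.1667; the wedge equals the tax, 29.5.
Welfare loss = ½ × 49.1667 × 29.5 = 725.21.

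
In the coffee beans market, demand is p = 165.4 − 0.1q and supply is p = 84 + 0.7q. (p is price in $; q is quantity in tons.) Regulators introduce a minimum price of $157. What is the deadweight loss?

Competitive equilibrium: 165.4 − 0.1q = 84 + 0.7q → q* = 101.75, p* = 155.225.
At the floor p = 157, quantity demanded = (165.4 − 157)/0.1 = 84.
Sellers' marginal cost at q' = 84: 84 + 0.7·84 = 142.8.
Δq = 101.75 − 84 = 17.75; wedge = 157 − 142.8 = 14.2.
The triangle = ½ × 17.75 × 14.2 = $126.025.

$126.025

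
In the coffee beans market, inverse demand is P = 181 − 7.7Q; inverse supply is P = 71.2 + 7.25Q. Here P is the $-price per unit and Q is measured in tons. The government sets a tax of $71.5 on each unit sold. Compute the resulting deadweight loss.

Competitive equilibrium: 181 − 7.7Q = 71.2 + 7.25Q → Q* = 7.3445, P* = 124.4475.
With the tax, the buyer price exceeds the seller price by 71.5: (181 − 7.7Q) − (71.2 + 7.25Q) = 71.5 → Q' = 2.5619.
ΔQ = 7.3445 − 2.5619 = 4.7826; the wedge equals the tax, 71.5.
Welfare loss = ½ × 4.7826 × 71.5 = $170.98.

$170.98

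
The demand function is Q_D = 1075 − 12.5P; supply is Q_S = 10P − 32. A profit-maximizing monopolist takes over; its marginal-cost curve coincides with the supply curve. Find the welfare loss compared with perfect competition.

In inverse form: demand P = 86 − 0.08Q, supply P = 3.2 + 0.1Q.
Competitive equilibrium: 86 − 0.08Q = 3.2 + 0.1Q → Q* = 460, P* = 49.2.
Marginal revenue: MR = 86 − 0.16Q. Set MR = MC: 86 − 0.16Q = 3.2 + 0.1Q → Q_m = 318.4615.
Price P_m = 86 − 0.08·318.4615 = 60.5231; MC(Q_m) = 3.2 + 0.1·318.4615 = 35.0462.
Competitive Q* = 460, so ΔQ = 141.5385; wedge = 60.5231 − 35.0462 = 25.4769.
Deadweight loss = ½ × 141.5385 × 25.4769 = 1802.98.

1802.98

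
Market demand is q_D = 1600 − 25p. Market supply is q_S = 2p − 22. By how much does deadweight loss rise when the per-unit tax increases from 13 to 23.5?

In inverse form: demand p = 64 − 0.04q, supply p = 11 + 0.5q.
Competitive equilibrium: 64 − 0.04q = 11 + 0.5q → q* = 98.1481, p* = 60.0741.
For a per-unit tax t: Δq = t/0.54, so DWL = ½·t·(t/0.54) = t²/1.08.
At t = 13: DWL = 156.481. At t = 23.5: DWL = 511.343.
Increase = 511.343 − 156.481 = 354.86.

354.86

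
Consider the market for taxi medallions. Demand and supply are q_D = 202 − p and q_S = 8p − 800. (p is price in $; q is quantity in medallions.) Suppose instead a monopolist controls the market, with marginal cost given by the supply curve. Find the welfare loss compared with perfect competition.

In inverse form: demand p = 202 − q, supply p = 100 + 0.125q.
Competitive equilibrium: 202 − q = 100 + 0.125q → q* = 90.6667, p* = 111.3333.
Marginal revenue: MR = 202 − 2q. Set MR = MC: 202 − 2q = 100 + 0.125q → q_m = 48.
Price p_m = 202 − 1·48 = 154; MC(q_m) = 100 + 0.125·48 = 106.
Competitive q* = 90.6667, so Δq = 42.6667; wedge = 154 − 106 = 48.
Welfare loss = ½ × 42.6667 × 48 = $1024.

$1024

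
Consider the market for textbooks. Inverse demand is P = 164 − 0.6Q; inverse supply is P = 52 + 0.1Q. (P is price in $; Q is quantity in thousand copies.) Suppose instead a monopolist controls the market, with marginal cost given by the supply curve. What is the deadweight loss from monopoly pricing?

$1908.64 thousand

Competitive equilibrium: 164 − 0.6Q = 52 + 0.1Q → Q* = 160, P* = 68.
Marginal revenue: MR = 164 − 1.2Q. Set MR = MC: 164 − 1.2Q = 52 + 0.1Q → Q_m = 86.1538.
Price P_m = 164 − 0.6·86.1538 = 112.3077; MC(Q_m) = 52 + 0.1·86.1538 = 60.6154.
Competitive Q* = 160, so ΔQ = 73.8462; wedge = 112.3077 − 60.6154 = 51.6923.
DWL = ½ × 73.8462 × 51.6923 = $1908.64 thousand.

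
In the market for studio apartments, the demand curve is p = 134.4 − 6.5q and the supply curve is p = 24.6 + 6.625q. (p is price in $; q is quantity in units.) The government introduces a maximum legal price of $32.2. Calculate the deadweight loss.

$341.95

Competitive equilibrium: 134.4 − 6.5q = 24.6 + 6.625q → q* = 8.3657, p* = 80.0229.
At the ceiling p = 32.2, quantity supplied = (32.2 − 24.6)/6.625 = 1.1472.
Willingness to pay at q' = 1.1472: 134.4 − 6.5·1.1472 = 126.9432.
Δq = 8.3657 − 1.1472 = 7.2185; wedge = 126.9432 − 32.2 = 94.7432.
The triangle = ½ × 7.2185 × 94.7432 = $341.95.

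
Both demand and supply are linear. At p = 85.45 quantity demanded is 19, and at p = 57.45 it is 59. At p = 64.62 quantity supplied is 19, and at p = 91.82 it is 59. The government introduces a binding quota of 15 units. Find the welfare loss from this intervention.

Demand slope = (57.45 − 85.45)/(59 − 19) = −0.7, so p = 98.75 − 0.7q.
Supply slope = (91.82 − 64.62)/(59 − 19) = 0.68, so p = 51.7 + 0.68q.
Competitive equilibrium: 98.75 − 0.7q = 51.7 + 0.68q → q* = 34.0942, p* = 74.8841.
At q = 15: demand price = 98.75 − 0.7·15 = 88.25; supply price = 51.7 + 0.68·15 = 61.9.
Δq = 34.0942 − 15 = 19.0942; wedge = 88.25 − 61.9 = 26.35.
Deadweight loss = ½ × 19.0942 × 26.35 = 251.57.

251.57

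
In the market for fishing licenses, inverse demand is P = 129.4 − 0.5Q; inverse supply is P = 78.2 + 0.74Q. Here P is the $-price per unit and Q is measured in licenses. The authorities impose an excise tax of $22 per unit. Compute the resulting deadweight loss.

Competitive equilibrium: 129.4 − 0.5Q = 78.2 + 0.74Q → Q* = 41.2903, P* = 108.7548.
With the tax, the buyer price exceeds the seller price by 22: (129.4 − 0.5Q) − (78.2 + 0.74Q) = 22 → Q' = 23.5484.
ΔQ = 41.2903 − 23.5484 = 17.7419; the wedge equals the tax, 22.
Deadweight loss = ½ × 17.7419 × 22 = $195.16.

$195.16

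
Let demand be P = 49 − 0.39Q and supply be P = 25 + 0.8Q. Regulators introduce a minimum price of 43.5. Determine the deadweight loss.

Competitive equilibrium: 49 − 0.39Q = 25 + 0.8Q → Q* = 20.1681, P* = 41.1345.
At the floor P = 43.5, quantity demanded = (49 − 43.5)/0.39 = 14.1026.
Sellers' marginal cost at Q' = 14.1026: 25 + 0.8·14.1026 = 36.2821.
ΔQ = 20.1681 − 14.1026 = 6.0655; wedge = 43.5 − 36.2821 = 7.2179.
Deadweight loss = ½ × 6.0655 × 7.2179 = 21.89.

21.89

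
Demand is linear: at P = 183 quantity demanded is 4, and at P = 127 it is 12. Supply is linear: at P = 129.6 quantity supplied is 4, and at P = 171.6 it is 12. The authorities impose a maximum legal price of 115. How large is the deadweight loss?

312.26

Demand slope = (127 − 183)/(12 − 4) = −7, so P = 211 − 7Q.
Supply slope = (171.6 − 129.6)/(12 − 4) = 5.25, so P = 108.6 + 5.25Q.
Competitive equilibrium: 211 − 7Q = 108.6 + 5.25Q → Q* = 8.35918, P* = 152.48571.
At the ceiling P = 115, quantity supplied = (115 − 108.6)/5.25 = 1.21905.
Willingness to pay at Q' = 1.21905: 211 − 7·1.21905 = 202.46665.
ΔQ = 8.35918 − 1.21905 = 7.14013; wedge = 202.46665 − 115 = 87.46665.
Welfare loss = ½ × 7.14013 × 87.46665 = 312.26.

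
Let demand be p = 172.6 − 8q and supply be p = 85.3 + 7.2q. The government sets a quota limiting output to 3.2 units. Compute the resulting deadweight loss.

Competitive equilibrium: 172.6 − 8q = 85.3 + 7.2q → q* = 5.7434, p* = 126.6526.
At q = 3.2: demand price = 172.6 − 8·3.2 = 147; supply price = 85.3 + 7.2·3.2 = 108.34.
Δq = 5.7434 − 3.2 = 2.5434; wedge = 147 − 108.34 = 38.66.
The triangle = ½ × 2.5434 × 38.66 = 49.16.

49.16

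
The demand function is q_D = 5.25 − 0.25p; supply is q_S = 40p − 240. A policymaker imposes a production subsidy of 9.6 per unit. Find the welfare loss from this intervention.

In inverse form: demand p = 21 − 4q, supply p = 6 + 0.025q.
Competitive equilibrium: 21 − 4q = 6 + 0.025q → q* = 3.7267, p* = 6.0932.
The subsidy lowers effective supply by 9.6: p = 0.025q − 3.6.
New quantity: 21 − 4q = 0.025q − 3.6 → q' = 6.1118.
Overproduction Δq = 6.1118 − 3.7267 = 2.3851; wedge = subsidy = 9.6.
Deadweight loss = ½ × 2.3851 × 9.6 = 11.45.

11.45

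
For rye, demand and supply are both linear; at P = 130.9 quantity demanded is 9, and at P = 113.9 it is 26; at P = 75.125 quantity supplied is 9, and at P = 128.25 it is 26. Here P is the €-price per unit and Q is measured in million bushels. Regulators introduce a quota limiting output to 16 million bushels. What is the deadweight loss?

Demand slope = (113.9 − 130.9)/(26 − 9) = −1, so P = 139.9 − Q.
Supply slope = (128.25 − 75.125)/(26 − 9) = 3.125, so P = 47 + 3.125Q.
Competitive equilibrium: 139.9 − Q = 47 + 3.125Q → Q* = 22.5212, P* = 117.3788.
At Q = 16: demand price = 139.9 − 1·16 = 123.9; supply price = 47 + 3.125·16 = 97.
ΔQ = 22.5212 − 16 = 6.5212; wedge = 123.9 − 97 = 26.9.
The triangle = ½ × 6.5212 × 26.9 = €87.71 million.

€87.71 million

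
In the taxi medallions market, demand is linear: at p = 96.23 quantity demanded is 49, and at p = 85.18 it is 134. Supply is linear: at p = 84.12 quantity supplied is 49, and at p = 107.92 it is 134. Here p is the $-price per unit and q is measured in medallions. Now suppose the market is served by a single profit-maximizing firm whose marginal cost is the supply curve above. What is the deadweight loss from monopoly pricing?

$73.28

Demand slope = (85.18 − 96.23)/(134 − 49) = −0.13, so p = 102.6 − 0.13q.
Supply slope = (107.92 − 84.12)/(134 − 49) = 0.28, so p = 70.4 + 0.28q.
Competitive equilibrium: 102.6 − 0.13q = 70.4 + 0.28q → q* = 78.5366, p* = 92.3902.
Marginal revenue: MR = 102.6 − 0.26q. Set MR = MC: 102.6 − 0.26q = 70.4 + 0.28q → q_m = 59.6296.
Price p_m = 102.6 − 0.13·59.6296 = 94.8482; MC(q_m) = 70.4 + 0.28·59.6296 = 87.0963.
Competitive q* = 78.5366, so Δq = 18.907; wedge = 94.8482 − 87.0963 = 7.7519.
Deadweight loss = ½ × 18.907 × 7.7519 = $73.28.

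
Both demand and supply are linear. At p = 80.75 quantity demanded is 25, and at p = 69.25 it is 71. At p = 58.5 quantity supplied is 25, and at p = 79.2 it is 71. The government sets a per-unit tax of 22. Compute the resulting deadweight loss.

Demand slope = (69.25 − 80.75)/(71 − 25) = −0.25, so p = 87 − 0.25q.
Supply slope = (79.2 − 58.5)/(71 − 25) = 0.45, so p = 47.25 + 0.45q.
Competitive equilibrium: 87 − 0.25q = 47.25 + 0.45q → q* = 56.7857, p* = 72.8036.
With the tax, the buyer price exceeds the seller price by 22: (87 − 0.25q) − (47.25 + 0.45q) = 22 → q' = 25.3571.
Δq = 56.7857 − 25.3571 = 31.4286; the wedge equals the tax, 22.
The triangle = ½ × 31.4286 × 22 = 345.71.

345.71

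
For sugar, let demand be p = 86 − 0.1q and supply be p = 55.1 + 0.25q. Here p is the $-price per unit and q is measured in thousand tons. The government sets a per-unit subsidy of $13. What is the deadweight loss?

$241.43 thousand

Competitive equilibrium: 86 − 0.1q = 55.1 + 0.25q → q* = 88.2857, p* = 77.1714.
The subsidy lowers effective supply by 13: p = 42.1 + 0.25q.
New quantity: 86 − 0.1q = 42.1 + 0.25q → q' = 125.4286.
Overproduction Δq = 125.4286 − 88.2857 = 37.1429; wedge = subsidy = 13.
Deadweight loss = ½ × 37.1429 × 13 = $241.43 thousand.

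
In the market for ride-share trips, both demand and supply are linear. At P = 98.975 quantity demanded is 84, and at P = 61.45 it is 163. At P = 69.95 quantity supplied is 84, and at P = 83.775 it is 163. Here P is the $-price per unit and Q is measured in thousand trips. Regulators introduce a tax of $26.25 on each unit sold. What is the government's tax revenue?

Demand slope = (61.45 − 98.975)/(163 − 84) = −0.475, so P = 138.875 − 0.475Q.
Supply slope = (83.775 − 69.95)/(163 − 84) = 0.175, so P = 55.25 + 0.175Q.
Competitive equilibrium: 138.875 − 0.475Q = 55.25 + 0.175Q → Q* = 128.6538, P* = 77.7644.
With the tax, the buyer price exceeds the seller price by 26.25: (138.875 − 0.475Q) − (55.25 + 0.175Q) = 26.25 → Q' = 88.2692.
Tax revenue = 26.25 × 88.2692 = $2317.07 thousand.

$2317.07 thousand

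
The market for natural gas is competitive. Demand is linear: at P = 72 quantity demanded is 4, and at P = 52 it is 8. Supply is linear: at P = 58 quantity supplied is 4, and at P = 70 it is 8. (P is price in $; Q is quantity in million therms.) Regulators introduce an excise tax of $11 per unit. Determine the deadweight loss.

$7.56 million

Demand slope = (52 − 72)/(8 − 4) = −5, so P = 92 − 5Q.
Supply slope = (70 − 58)/(8 − 4) = 3, so P = 46 + 3Q.
Competitive equilibrium: 92 − 5Q = 46 + 3Q → Q* = 5.75, P* = 63.25.
With the tax, the buyer price exceeds the seller price by 11: (92 − 5Q) − (46 + 3Q) = 11 → Q' = 4.375.
ΔQ = 5.75 − 4.375 = 1.375; the wedge equals the tax, 11.
Deadweight loss = ½ × 1.375 × 11 = $7.56 million.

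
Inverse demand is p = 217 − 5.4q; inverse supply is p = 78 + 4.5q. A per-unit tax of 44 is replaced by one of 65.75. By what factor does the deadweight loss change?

Competitive equilibrium: 217 − 5.4q = 78 + 4.5q → q* = 14.0404, p* = 141.1818.
For a per-unit tax t: Δq = t/9.9, so DWL = ½·t·(t/9.9) = t²/19.8.
At t = 44: DWL = 97.778. At t = 65.75: DWL = 218.336.
Ratio = (65.75/44)² = 2.233.

2.233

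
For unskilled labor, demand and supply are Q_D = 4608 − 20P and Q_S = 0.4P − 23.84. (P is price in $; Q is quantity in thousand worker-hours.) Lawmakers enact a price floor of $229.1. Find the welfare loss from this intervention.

In inverse form: demand P = 230.4 − 0.05Q, supply P = 59.6 + 2.5Q.
Competitive equilibrium: 230.4 − 0.05Q = 59.6 + 2.5Q → Q* = 66.9804, P* = 227.051.
At the floor P = 229.1, quantity demanded = (230.4 − 229.1)/0.05 = 26.
Sellers' marginal cost at Q' = 26: 59.6 + 2.5·26 = 124.6.
ΔQ = 66.9804 − 26 = 40.9804; wedge = 229.1 − 124.6 = 104.5.
Welfare loss = ½ × 40.9804 × 104.5 = $2141.23 thousand.

$2141.23 thousand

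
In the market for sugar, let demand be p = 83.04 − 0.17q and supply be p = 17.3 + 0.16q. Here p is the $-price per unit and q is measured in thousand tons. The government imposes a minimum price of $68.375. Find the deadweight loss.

Competitive equilibrium: 83.04 − 0.17q = 17.3 + 0.16q → q* = 199.2121, p* = 49.1739.
At the floor p = 68.375, quantity demanded = (83.04 − 68.375)/0.17 = 86.2647.
Sellers' marginal cost at q' = 86.2647: 17.3 + 0.16·86.2647 = 31.1024.
Δq = 199.2121 − 86.2647 = 112.9474; wedge = 68.375 − 31.1024 = 37.2726.
Deadweight loss = ½ × 112.9474 × 37.2726 = $2104.92 thousand.

$2104.92 thousand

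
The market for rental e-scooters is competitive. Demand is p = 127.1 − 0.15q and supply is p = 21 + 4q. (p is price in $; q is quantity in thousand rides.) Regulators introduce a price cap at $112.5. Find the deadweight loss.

Competitive equilibrium: 127.1 − 0.15q = 21 + 4q → q* = 25.5663, p* = 123.2651.
At the ceiling p = 112.5, quantity supplied = (112.5 − 21)/4 = 22.875.
Willingness to pay at q' = 22.875: 127.1 − 0.15·22.875 = 123.6688.
Δq = 25.5663 − 22.875 = 2.6913; wedge = 123.6688 − 112.5 = 11.1688.
Deadweight loss = ½ × 2.6913 × 11.1688 = $15.03 thousand.

$15.03 thousand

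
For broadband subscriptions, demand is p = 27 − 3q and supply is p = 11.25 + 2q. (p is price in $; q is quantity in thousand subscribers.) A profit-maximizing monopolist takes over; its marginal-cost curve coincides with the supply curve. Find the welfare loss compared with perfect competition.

$3.49 thousand

Competitive equilibrium: 27 − 3q = 11.25 + 2q → q* = 3.15, p* = 17.55.
Marginal revenue: MR = 27 − 6q. Set MR = MC: 27 − 6q = 11.25 + 2q → q_m = 1.9688.
Price p_m = 27 − 3·1.9688 = 21.0936; MC(q_m) = 11.25 + 2·1.9688 = 15.1876.
Competitive q* = 3.15, so Δq = 1.1812; wedge = 21.0936 − 15.1876 = 5.906.
The triangle = ½ × 1.1812 × 5.906 = $3.49 thousand.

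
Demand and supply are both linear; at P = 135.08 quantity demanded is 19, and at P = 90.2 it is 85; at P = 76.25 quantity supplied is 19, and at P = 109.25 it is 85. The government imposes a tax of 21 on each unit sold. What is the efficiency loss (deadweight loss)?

Demand slope = (90.2 − 135.08)/(85 − 19) = −0.68, so P = 148 − 0.68Q.
Supply slope = (109.25 − 76.25)/(85 − 19) = 0.5, so P = 66.75 + 0.5Q.
Competitive equilibrium: 148 − 0.68Q = 66.75 + 0.5Q → Q* = 68.8559, P* = 101.178.
With the tax, the buyer price exceeds the seller price by 21: (148 − 0.68Q) − (66.75 + 0.5Q) = 21 → Q' = 51.0593.
ΔQ = 68.8559 − 51.0593 = 17.7966; the wedge equals the tax, 21.
Deadweight loss = ½ × 17.7966 × 21 = 186.86.

186.86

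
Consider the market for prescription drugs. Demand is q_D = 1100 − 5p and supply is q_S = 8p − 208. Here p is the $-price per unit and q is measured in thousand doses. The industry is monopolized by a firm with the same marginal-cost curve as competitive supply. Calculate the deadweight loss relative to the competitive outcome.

In inverse form: demand p = 220 − 0.2q, supply p = 26 + 0.125q.
Competitive equilibrium: 220 − 0.2q = 26 + 0.125q → q* = 596.9231, p* = 100.6154.
Marginal revenue: MR = 220 − 0.4q. Set MR = MC: 220 − 0.4q = 26 + 0.125q → q_m = 369.5238.
Price p_m = 220 − 0.2·369.5238 = 146.0952; MC(q_m) = 26 + 0.125·369.5238 = 72.1905.
Competitive q* = 596.9231, so Δq = 227.3993; wedge = 146.0952 − 72.1905 = 73.9047.
The triangle = ½ × 227.3993 × 73.9047 = $8402.94 thousand.

$8402.94 thousand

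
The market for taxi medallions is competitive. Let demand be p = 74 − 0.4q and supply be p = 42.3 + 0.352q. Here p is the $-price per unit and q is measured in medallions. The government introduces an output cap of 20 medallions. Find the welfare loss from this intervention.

$184.54

Competitive equilibrium: 74 − 0.4q = 42.3 + 0.352q → q* = 42.15426, p* = 57.1383.
At q = 20: demand price = 74 − 0.4·20 = 66; supply price = 42.3 + 0.352·20 = 49.34.
Δq = 42.15426 − 20 = 22.15426; wedge = 66 − 49.34 = 16.66.
The triangle = ½ × 22.15426 × 16.66 = $184.54.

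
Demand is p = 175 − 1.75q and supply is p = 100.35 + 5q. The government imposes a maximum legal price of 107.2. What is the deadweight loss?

316.85

Competitive equilibrium: 175 − 1.75q = 100.35 + 5q → q* = 11.0593, p* = 155.6463.
At the ceiling p = 107.2, quantity supplied = (107.2 − 100.35)/5 = 1.37.
Willingness to pay at q' = 1.37: 175 − 1.75·1.37 = 172.6025.
Δq = 11.0593 − 1.37 = 9.6893; wedge = 172.6025 − 107.2 = 65.4025.
The triangle = ½ × 9.6893 × 65.4025 = 316.85.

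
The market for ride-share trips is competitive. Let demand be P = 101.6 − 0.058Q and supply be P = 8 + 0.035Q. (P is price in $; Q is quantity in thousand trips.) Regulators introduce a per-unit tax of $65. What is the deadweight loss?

$22715.05 thousand

Competitive equilibrium: 101.6 − 0.058Q = 8 + 0.035Q → Q* = 1006.4516, P* = 43.2258.
With the tax, the buyer price exceeds the seller price by 65: (101.6 − 0.058Q) − (8 + 0.035Q) = 65 → Q' = 307.5269.
ΔQ = 1006.4516 − 307.5269 = 698.9247; the wedge equals the tax, 65.
Deadweight loss = ½ × 698.9247 × 65 = $22715.05 thousand.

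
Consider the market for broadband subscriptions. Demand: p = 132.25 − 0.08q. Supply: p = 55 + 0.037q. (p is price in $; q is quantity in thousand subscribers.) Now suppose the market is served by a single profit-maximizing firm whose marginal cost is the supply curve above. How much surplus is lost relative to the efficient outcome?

$4205.61 thousand

Competitive equilibrium: 132.25 − 0.08q = 55 + 0.037q → q* = 660.25641, p* = 79.42949.
Marginal revenue: MR = 132.25 − 0.16q. Set MR = MC: 132.25 − 0.16q = 55 + 0.037q → q_m = 392.13198.
Price p_m = 132.25 − 0.08·392.13198 = 100.87944; MC(q_m) = 55 + 0.037·392.13198 = 69.50888.
Competitive q* = 660.25641, so Δq = 268.12443; wedge = 100.87944 − 69.50888 = 31.37056.
DWL = ½ × 268.12443 × 31.37056 = $4205.61 thousand.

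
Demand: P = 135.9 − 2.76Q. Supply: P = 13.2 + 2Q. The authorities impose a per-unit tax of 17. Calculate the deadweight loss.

30.36

Competitive equilibrium: 135.9 − 2.76Q = 13.2 + 2Q → Q* = 25.7773, P* = 64.7546.
With the tax, the buyer price exceeds the seller price by 17: (135.9 − 2.76Q) − (13.2 + 2Q) = 17 → Q' = 22.2059.
ΔQ = 25.7773 − 22.2059 = 3.5714; the wedge equals the tax, 17.
Welfare loss = ½ × 3.5714 × 17 = 30.36.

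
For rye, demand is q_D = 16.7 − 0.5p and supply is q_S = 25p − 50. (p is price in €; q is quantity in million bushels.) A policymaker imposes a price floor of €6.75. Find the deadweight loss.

In inverse form: demand p = 33.4 − 2q, supply p = 2 + 0.04q.
Competitive equilibrium: 33.4 − 2q = 2 + 0.04q → q* = 15.3922, p* = 2.6157.
At the floor p = 6.75, quantity demanded = (33.4 − 6.75)/2 = 13.325.
Sellers' marginal cost at q' = 13.325: 2 + 0.04·13.325 = 2.533.
Δq = 15.3922 − 13.325 = 2.0672; wedge = 6.75 − 2.533 = 4.217.
The triangle = ½ × 2.0672 × 4.217 = €4.36 million.

€4.36 million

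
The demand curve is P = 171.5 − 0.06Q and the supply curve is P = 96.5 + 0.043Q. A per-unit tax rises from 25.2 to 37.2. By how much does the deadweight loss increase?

3634.95

Competitive equilibrium: 171.5 − 0.06Q = 96.5 + 0.043Q → Q* = 728.1553, P* = 127.8107.
For a per-unit tax t: ΔQ = t/0.103, so DWL = ½·t·(t/0.103) = t²/0.206.
At t = 25.2: DWL = 3082.718. At t = 37.2: DWL = 6717.67.
Increase = 6717.67 − 3082.718 = 3634.95.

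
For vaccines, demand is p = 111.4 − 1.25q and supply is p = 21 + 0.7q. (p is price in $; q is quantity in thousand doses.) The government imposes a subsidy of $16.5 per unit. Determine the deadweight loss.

$69.81 thousand

Competitive equilibrium: 111.4 − 1.25q = 21 + 0.7q → q* = 46.359, p* = 53.4513.
The subsidy lowers effective supply by 16.5: p = 4.5 + 0.7q.
New quantity: 111.4 − 1.25q = 4.5 + 0.7q → q' = 54.8205.
Overproduction Δq = 54.8205 − 46.359 = 8.4615; wedge = subsidy = 16.5.
DWL = ½ × 8.4615 × 16.5 = $69.81 thousand.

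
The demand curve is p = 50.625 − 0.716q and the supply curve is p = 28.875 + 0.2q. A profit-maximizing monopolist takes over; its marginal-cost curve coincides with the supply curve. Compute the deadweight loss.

Competitive equilibrium: 50.625 − 0.716q = 28.875 + 0.2q → q* = 23.7445, p* = 33.6239.
Marginal revenue: MR = 50.625 − 1.432q. Set MR = MC: 50.625 − 1.432q = 28.875 + 0.2q → q_m = 13.3272.
Price p_m = 50.625 − 0.716·13.3272 = 41.0827; MC(q_m) = 28.875 + 0.2·13.3272 = 31.5404.
Competitive q* = 23.7445, so Δq = 10.4173; wedge = 41.0827 − 31.5404 = 9.5423.
The triangle = ½ × 10.4173 × 9.5423 = 49.70.

49.70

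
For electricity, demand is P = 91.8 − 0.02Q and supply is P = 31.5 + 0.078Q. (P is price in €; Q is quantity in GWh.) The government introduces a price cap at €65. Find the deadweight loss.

€1691.91

Competitive equilibrium: 91.8 − 0.02Q = 31.5 + 0.078Q → Q* = 615.3061, P* = 79.4939.
At the ceiling P = 65, quantity supplied = (65 − 31.5)/0.078 = 429.4872.
Willingness to pay at Q' = 429.4872: 91.8 − 0.02·429.4872 = 83.2103.
ΔQ = 615.3061 − 429.4872 = 185.8189; wedge = 83.2103 − 65 = 18.2103.
DWL = ½ × 185.8189 × 18.2103 = €1691.91.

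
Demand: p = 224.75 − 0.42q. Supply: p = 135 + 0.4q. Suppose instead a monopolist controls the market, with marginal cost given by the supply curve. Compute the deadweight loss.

Competitive equilibrium: 224.75 − 0.42q = 135 + 0.4q → q* = 109.4512, p* = 178.7805.
Marginal revenue: MR = 224.75 − 0.84q. Set MR = MC: 224.75 − 0.84q = 135 + 0.4q → q_m = 72.379.
Price p_m = 224.75 − 0.42·72.379 = 194.3508; MC(q_m) = 135 + 0.4·72.379 = 163.9516.
Competitive q* = 109.4512, so Δq = 37.0722; wedge = 194.3508 − 163.9516 = 30.3992.
Welfare loss = ½ × 37.0722 × 30.3992 = 563.48.

563.48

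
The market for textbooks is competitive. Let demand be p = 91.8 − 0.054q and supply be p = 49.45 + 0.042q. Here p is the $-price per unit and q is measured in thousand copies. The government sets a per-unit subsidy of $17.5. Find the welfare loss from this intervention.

Competitive equilibrium: 91.8 − 0.054q = 49.45 + 0.042q → q* = 441.1458, p* = 67.9781.
The subsidy lowers effective supply by 17.5: p = 31.95 + 0.042q.
New quantity: 91.8 − 0.054q = 31.95 + 0.042q → q' = 623.4375.
Overproduction Δq = 623.4375 − 441.1458 = 182.2917; wedge = subsidy = 17.5.
Welfare loss = ½ × 182.2917 × 17.5 = $1595.05 thousand.

$1595.05 thousand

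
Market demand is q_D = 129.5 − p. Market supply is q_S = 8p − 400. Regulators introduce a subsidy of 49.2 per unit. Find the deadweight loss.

In inverse form: demand p = 129.5 − q, supply p = 50 + 0.125q.
Competitive equilibrium: 129.5 − q = 50 + 0.125q → q* = 70.6667, p* = 58.8333.
The subsidy lowers effective supply by 49.2: p = 0.8 + 0.125q.
New quantity: 129.5 − q = 0.8 + 0.125q → q' = 114.4.
Overproduction Δq = 114.4 − 70.6667 = 43.7333; wedge = subsidy = 49.2.
Deadweight loss = ½ × 43.7333 × 49.2 = 1075.84.

1075.84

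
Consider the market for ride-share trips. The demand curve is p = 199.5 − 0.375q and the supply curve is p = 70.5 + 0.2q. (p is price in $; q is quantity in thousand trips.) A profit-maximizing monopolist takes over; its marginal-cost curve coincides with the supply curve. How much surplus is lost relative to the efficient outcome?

Competitive equilibrium: 199.5 − 0.375q = 70.5 + 0.2q → q* = 224.3478, p* = 115.3696.
Marginal revenue: MR = 199.5 − 0.75q. Set MR = MC: 199.5 − 0.75q = 70.5 + 0.2q → q_m = 135.7895.
Price p_m = 199.5 − 0.375·135.7895 = 148.5789; MC(q_m) = 70.5 + 0.2·135.7895 = 97.6579.
Competitive q* = 224.3478, so Δq = 88.5583; wedge = 148.5789 − 97.6579 = 50.921.
Welfare loss = ½ × 88.5583 × 50.921 = $2254.74 thousand.

$2254.74 thousand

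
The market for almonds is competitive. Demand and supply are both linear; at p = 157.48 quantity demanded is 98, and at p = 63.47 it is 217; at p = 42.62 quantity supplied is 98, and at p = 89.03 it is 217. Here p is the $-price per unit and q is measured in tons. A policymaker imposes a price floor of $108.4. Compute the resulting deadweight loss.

$731.55

Demand slope = (63.47 − 157.48)/(217 − 98) = −0.79, so p = 234.9 − 0.79q.
Supply slope = (89.03 − 42.62)/(217 − 98) = 0.39, so p = 4.4 + 0.39q.
Competitive equilibrium: 234.9 − 0.79q = 4.4 + 0.39q → q* = 195.339, p* = 80.5822.
At the floor p = 108.4, quantity demanded = (234.9 − 108.4)/0.79 = 160.1266.
Sellers' marginal cost at q' = 160.1266: 4.4 + 0.39·160.1266 = 66.8494.
Δq = 195.339 − 160.1266 = 35.2124; wedge = 108.4 − 66.8494 = 41.5506.
The triangle = ½ × 35.2124 × 41.5506 = $731.55.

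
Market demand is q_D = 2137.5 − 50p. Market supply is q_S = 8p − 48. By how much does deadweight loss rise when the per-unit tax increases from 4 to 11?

In inverse form: demand p = 42.75 − 0.02q, supply p = 6 + 0.125q.
Competitive equilibrium: 42.75 − 0.02q = 6 + 0.125q → q* = 253.4483, p* = 37.681.
For a per-unit tax t: Δq = t/0.145, so DWL = ½·t·(t/0.145) = t²/0.29.
At t = 4: DWL = 55.172. At t = 11: DWL = 417.241.
Increase = 417.241 − 55.172 = 362.07.

362.07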